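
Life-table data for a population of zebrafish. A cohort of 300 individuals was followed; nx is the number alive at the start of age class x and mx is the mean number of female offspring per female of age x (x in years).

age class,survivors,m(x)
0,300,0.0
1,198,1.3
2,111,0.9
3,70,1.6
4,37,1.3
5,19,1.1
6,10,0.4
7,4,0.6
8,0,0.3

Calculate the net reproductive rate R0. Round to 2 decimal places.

1.82

lx = nx/n0 = nx/300: 1, 0.66, 0.37, 0.23333…, 0.12333…, 0.06333…, 0.03333…, 0.01333…, 0
lx·mx by age: 0, 0.858, 0.333, 0.373333…, 0.160333…, 0.069667…, 0.013333…, 0.008…, 0
R0 = Σ lx·mx = 1.815667… → 1.82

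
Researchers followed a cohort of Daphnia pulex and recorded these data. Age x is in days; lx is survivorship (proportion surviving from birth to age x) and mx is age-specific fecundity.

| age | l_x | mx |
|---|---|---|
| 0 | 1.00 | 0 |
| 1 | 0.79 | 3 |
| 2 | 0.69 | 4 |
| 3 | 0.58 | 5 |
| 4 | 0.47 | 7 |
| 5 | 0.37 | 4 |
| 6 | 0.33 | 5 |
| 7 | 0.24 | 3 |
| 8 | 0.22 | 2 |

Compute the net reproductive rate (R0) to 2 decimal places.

15.61

lx·mx by age: 0, 2.37, 2.76, 2.9, 3.29, 1.48, 1.65, 0.72, 0.44
R0 = Σ lx·mx = 15.61 → 15.61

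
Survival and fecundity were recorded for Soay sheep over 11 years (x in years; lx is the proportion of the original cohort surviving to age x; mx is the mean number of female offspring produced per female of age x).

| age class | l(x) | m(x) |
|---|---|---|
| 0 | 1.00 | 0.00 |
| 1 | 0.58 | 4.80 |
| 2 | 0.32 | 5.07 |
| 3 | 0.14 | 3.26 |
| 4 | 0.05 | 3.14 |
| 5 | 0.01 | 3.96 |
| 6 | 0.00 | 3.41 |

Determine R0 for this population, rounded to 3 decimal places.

5.059

lx·mx by age: 0, 2.784, 1.6224, 0.4564, 0.157, 0.0396, 0
R0 = Σ lx·mx = 5.0594 → 5.059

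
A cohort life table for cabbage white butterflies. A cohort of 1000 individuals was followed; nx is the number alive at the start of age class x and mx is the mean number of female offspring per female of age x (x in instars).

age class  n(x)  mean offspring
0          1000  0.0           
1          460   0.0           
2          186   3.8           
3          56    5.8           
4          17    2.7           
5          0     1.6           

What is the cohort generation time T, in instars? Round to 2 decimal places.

lx = nx/n0 = nx/1000: 1, 0.46, 0.186, 0.056, 0.017, 0
lx·mx: 0, 0, 0.7068, 0.3248, 0.0459, 0 → R0 = 1.0775
x·lx·mx: 0, 0, 1.4136, 0.9744, 0.1836, 0 → Σ = 2.5716
T = 2.5716 / 1.0775 = 2.386636… → 2.39

2.39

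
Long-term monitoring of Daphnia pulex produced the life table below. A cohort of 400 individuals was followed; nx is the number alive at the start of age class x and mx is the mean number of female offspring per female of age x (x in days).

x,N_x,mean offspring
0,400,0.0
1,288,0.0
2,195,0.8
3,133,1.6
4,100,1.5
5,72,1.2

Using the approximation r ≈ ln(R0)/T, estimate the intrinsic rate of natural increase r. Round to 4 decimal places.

lx = nx/n0 = nx/400: 1, 0.72, 0.4875, 0.3325, 0.25, 0.18
R0 = Σ lx·mx = 0 + 0 + 0.39 + 0.532 + 0.375 + 0.216 = 1.513
Σ x·lx·mx = 4.956; T = 4.956/1.513 = 3.27561…
r ≈ ln(R0)/T = ln(1.513)/3.27561… = 0.126417… → 0.1264

0.1264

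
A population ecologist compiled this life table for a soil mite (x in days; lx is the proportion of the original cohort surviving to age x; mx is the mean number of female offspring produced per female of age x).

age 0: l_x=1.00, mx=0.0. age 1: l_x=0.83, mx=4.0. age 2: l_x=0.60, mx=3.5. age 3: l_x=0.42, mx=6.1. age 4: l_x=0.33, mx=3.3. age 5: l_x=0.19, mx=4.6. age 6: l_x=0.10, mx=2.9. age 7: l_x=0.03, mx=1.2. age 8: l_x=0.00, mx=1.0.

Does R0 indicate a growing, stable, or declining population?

R0 = Σ lx·mx = 0 + 3.32 + 2.1 + 2.562 + 1.089 + 0.874 + 0.29 + 0.036 + 0 = 10.271
R0 > 1, so the population is growing.

growing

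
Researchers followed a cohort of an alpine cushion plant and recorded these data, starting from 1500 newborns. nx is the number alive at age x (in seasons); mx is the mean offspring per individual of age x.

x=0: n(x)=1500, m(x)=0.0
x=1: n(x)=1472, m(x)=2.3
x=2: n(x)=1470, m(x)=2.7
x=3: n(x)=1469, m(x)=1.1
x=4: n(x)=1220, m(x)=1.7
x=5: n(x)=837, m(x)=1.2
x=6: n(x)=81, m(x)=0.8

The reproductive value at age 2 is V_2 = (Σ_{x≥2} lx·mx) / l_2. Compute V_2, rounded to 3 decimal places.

lx = nx/n0 = nx/1500: 1, 0.98133…, 0.98, 0.97933…, 0.81333…, 0.558, 0.054
lx·mx for x ≥ 2: 2.646, 1.077267…, 1.382667…, 0.6696, 0.0432 → sum = 5.818733…
V_2 = 5.818733… / l_2 = 5.818733… / 0.98 = 5.937483… → 5.937

5.937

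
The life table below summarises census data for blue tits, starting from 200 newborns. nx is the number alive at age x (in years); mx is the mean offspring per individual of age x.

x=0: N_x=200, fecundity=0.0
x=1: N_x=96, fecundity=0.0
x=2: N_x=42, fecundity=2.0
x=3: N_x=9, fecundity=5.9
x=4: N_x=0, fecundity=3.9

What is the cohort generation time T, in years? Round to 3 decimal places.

2.387

lx = nx/n0 = nx/200: 1, 0.48, 0.21, 0.045, 0
lx·mx: 0, 0, 0.42, 0.2655, 0 → R0 = 0.6855
x·lx·mx: 0, 0, 0.84, 0.7965, 0 → Σ = 1.6365
T = 1.6365 / 0.6855 = 2.387309… → 2.387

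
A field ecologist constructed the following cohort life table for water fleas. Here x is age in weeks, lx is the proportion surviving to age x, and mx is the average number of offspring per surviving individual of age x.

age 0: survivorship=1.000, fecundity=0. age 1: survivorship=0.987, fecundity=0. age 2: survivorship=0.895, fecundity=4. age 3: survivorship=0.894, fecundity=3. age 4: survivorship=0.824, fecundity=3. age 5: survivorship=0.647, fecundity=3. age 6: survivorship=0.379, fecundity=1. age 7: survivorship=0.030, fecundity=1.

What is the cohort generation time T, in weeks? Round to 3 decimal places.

3.364

lx·mx: 0, 0, 3.58, 2.682, 2.472, 1.941, 0.379, 0.03 → R0 = 11.084
x·lx·mx: 0, 0, 7.16, 8.046, 9.888, 9.705, 2.274, 0.21 → Σ = 37.283
T = 37.283 / 11.084 = 3.363677… → 3.364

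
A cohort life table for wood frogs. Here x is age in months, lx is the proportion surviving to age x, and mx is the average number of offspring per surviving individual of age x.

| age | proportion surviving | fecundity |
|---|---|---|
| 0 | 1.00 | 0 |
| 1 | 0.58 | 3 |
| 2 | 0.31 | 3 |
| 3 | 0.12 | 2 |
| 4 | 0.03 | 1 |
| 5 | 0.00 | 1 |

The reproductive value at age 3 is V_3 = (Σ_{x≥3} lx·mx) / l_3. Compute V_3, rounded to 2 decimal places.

lx·mx for x ≥ 3: 0.24, 0.03, 0 → sum = 0.27
V_3 = 0.27 / l_3 = 0.27 / 0.12 = 2.25 → 2.25

2.25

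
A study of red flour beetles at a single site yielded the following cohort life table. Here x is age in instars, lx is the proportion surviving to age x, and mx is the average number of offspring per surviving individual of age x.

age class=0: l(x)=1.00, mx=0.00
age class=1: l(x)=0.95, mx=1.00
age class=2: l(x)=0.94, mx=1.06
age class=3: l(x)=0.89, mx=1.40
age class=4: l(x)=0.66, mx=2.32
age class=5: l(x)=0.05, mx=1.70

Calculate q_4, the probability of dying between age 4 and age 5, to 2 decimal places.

q_4 = (l_4 − l_5) / l_4 = (0.66 − 0.05) / 0.66
     = 0.61 / 0.66 = 0.924242… → 0.92

0.92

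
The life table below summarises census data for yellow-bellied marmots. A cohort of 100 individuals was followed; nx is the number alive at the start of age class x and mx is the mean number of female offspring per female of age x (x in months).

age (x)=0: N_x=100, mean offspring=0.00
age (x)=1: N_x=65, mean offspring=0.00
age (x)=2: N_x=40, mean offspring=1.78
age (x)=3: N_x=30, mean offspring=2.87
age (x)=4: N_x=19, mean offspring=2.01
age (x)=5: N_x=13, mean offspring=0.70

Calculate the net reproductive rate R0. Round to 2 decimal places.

2.05

lx = nx/n0 = nx/100: 1, 0.65, 0.4, 0.3, 0.19, 0.13
lx·mx by age: 0, 0, 0.712, 0.861, 0.3819, 0.091
R0 = Σ lx·mx = 2.0459 → 2.05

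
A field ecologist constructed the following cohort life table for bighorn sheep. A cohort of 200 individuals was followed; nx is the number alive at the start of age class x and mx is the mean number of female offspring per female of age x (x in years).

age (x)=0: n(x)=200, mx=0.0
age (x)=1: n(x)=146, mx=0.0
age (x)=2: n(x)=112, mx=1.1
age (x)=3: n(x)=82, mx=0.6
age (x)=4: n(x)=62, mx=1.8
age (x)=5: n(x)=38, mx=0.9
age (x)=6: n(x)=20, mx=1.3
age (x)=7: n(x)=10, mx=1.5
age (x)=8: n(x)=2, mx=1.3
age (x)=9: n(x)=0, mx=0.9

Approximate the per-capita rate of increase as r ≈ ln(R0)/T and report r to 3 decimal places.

lx = nx/n0 = nx/200: 1, 0.73, 0.56, 0.41, 0.31, 0.19, 0.1, 0.05, 0.01, 0
R0 = Σ lx·mx = 0 + 0 + 0.616 + 0.246 + 0.558 + 0.171 + 0.13 + 0.075 + 0.013 + 0 = 1.809
Σ x·lx·mx = 6.466; T = 6.466/1.809 = 3.57435…
r ≈ ln(R0)/T = ln(1.809)/3.57435… = 0.16584… → 0.166

0.166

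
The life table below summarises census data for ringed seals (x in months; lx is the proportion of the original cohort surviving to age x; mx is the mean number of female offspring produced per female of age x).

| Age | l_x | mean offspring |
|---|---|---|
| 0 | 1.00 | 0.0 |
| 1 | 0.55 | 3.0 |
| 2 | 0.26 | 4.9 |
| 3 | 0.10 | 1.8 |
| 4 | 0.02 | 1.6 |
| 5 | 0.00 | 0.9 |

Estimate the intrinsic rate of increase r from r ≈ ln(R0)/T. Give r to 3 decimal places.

R0 = Σ lx·mx = 0 + 1.65 + 1.274 + 0.18 + 0.032 + 0 = 3.136
Σ x·lx·mx = 4.866; T = 4.866/3.136 = 1.55166…
r ≈ ln(R0)/T = ln(3.136)/1.55166… = 0.7366… → 0.737

0.737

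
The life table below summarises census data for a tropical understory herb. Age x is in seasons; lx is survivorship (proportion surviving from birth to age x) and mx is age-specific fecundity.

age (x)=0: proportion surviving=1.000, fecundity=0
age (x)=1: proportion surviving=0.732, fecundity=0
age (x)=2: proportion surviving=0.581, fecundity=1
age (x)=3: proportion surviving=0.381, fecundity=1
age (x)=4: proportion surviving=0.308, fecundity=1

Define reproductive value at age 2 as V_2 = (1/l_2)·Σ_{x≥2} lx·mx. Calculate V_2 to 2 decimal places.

lx·mx for x ≥ 2: 0.581, 0.381, 0.308 → sum = 1.27
V_2 = 1.27 / l_2 = 1.27 / 0.581 = 2.185886… → 2.19

2.19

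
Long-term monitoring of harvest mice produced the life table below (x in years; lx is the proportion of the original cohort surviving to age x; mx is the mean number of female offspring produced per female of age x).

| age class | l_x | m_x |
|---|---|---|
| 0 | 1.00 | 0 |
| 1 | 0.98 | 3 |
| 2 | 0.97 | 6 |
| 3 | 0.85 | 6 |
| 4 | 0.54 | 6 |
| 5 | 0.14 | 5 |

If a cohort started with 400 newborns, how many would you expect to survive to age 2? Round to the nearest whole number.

388

Expected survivors = N0 · l_2 = 400 × 0.97 = 388 → 388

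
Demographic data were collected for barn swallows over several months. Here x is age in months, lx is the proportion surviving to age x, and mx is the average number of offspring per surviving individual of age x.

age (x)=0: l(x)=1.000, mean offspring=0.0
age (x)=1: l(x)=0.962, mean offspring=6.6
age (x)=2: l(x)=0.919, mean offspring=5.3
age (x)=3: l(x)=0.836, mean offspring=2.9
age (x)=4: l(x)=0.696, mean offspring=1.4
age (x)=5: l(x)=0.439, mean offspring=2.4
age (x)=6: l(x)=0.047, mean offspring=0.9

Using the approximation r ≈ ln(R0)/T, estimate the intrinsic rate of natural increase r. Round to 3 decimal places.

1.320

R0 = Σ lx·mx = 0 + 6.3492 + 4.8707 + 2.4244 + 0.9744 + 1.0536 + 0.0423 = 15.7146
Σ x·lx·mx = 32.7832; T = 32.7832/15.7146 = 2.08616…
r ≈ ln(R0)/T = ln(15.7146)/2.08616… = 1.32041… → 1.320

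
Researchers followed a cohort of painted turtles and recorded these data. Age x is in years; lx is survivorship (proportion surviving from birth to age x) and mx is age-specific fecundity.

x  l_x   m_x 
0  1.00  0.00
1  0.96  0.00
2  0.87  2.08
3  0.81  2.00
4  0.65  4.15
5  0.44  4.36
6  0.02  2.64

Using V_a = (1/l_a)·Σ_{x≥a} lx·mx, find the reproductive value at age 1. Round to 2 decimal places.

8.44

lx·mx for x ≥ 1: 0, 1.8096, 1.62, 2.6975, 1.9184, 0.0528 → sum = 8.0983
V_1 = 8.0983 / l_1 = 8.0983 / 0.96 = 8.435729… → 8.44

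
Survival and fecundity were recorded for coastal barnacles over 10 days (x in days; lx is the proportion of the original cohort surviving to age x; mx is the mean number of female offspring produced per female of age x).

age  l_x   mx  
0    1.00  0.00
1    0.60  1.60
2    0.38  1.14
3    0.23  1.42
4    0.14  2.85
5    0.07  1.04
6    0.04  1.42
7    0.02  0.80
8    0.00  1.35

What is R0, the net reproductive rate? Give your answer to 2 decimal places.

lx·mx by age: 0, 0.96, 0.4332, 0.3266, 0.399, 0.0728, 0.0568, 0.016, 0
R0 = Σ lx·mx = 2.2644 → 2.26

2.26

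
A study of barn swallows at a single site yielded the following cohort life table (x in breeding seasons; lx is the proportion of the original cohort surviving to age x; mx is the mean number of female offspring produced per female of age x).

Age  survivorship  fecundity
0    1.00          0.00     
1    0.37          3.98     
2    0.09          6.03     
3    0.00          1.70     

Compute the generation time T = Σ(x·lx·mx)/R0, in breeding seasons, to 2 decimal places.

lx·mx: 0, 1.4726, 0.5427, 0 → R0 = 2.0153
x·lx·mx: 0, 1.4726, 1.0854, 0 → Σ = 2.558
T = 2.558 / 2.0153 = 1.26929… → 1.27

1.27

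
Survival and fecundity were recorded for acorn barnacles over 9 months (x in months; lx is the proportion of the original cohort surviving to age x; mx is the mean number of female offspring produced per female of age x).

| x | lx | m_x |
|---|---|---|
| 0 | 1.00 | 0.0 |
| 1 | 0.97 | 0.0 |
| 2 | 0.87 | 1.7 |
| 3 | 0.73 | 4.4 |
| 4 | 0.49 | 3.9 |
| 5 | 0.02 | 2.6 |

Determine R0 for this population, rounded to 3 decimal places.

6.654

lx·mx by age: 0, 0, 1.479, 3.212, 1.911, 0.052
R0 = Σ lx·mx = 6.654 → 6.654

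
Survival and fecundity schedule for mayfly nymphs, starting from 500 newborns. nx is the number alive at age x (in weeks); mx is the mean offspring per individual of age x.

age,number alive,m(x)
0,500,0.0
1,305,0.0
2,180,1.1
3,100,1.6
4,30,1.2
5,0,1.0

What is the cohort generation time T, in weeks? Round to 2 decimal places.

lx = nx/n0 = nx/500: 1, 0.61, 0.36, 0.2, 0.06, 0
lx·mx: 0, 0, 0.396, 0.32, 0.072, 0 → R0 = 0.788
x·lx·mx: 0, 0, 0.792, 0.96, 0.288, 0 → Σ = 2.04
T = 2.04 / 0.788 = 2.588832… → 2.59

2.59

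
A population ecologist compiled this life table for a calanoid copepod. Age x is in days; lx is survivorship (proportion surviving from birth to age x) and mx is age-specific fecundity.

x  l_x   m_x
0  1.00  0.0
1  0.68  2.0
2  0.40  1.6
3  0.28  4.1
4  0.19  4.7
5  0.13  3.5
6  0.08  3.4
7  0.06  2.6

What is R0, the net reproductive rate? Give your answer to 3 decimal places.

4.924

lx·mx by age: 0, 1.36, 0.64, 1.148, 0.893, 0.455, 0.272, 0.156
R0 = Σ lx·mx = 4.924 → 4.924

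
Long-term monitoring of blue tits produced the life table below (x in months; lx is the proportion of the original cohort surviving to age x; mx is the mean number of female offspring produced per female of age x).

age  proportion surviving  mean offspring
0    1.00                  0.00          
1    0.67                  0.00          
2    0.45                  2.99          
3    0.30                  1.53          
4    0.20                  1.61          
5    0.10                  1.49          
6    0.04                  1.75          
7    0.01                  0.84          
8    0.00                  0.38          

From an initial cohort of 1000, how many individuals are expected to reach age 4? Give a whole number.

200

Expected survivors = N0 · l_4 = 1000 × 0.20 = 200 → 200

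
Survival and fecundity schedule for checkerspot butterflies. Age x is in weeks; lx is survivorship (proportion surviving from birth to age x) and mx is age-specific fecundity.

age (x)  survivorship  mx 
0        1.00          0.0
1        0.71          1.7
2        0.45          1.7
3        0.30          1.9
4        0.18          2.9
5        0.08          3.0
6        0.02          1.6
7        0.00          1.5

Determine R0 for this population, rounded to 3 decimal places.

3.336

lx·mx by age: 0, 1.207, 0.765, 0.57, 0.522, 0.24, 0.032, 0
R0 = Σ lx·mx = 3.336 → 3.336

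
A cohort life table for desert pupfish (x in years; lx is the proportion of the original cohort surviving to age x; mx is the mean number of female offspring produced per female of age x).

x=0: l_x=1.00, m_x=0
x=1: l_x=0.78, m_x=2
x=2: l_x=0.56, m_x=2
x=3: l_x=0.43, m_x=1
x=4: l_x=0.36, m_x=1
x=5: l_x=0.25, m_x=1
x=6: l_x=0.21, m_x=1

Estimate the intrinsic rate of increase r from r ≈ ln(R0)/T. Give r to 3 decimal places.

0.595

R0 = Σ lx·mx = 0 + 1.56 + 1.12 + 0.43 + 0.36 + 0.25 + 0.21 = 3.93
Σ x·lx·mx = 9.04; T = 9.04/3.93 = 2.30025…
r ≈ ln(R0)/T = ln(3.93)/2.30025… = 0.59499… → 0.595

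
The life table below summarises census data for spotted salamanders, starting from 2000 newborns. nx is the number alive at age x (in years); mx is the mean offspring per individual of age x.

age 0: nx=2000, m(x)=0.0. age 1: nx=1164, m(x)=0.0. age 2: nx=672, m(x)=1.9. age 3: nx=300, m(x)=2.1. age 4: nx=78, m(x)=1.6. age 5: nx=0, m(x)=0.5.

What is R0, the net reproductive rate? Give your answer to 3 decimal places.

1.016

lx = nx/n0 = nx/2000: 1, 0.582, 0.336, 0.15, 0.039, 0
lx·mx by age: 0, 0, 0.6384, 0.315, 0.0624, 0
R0 = Σ lx·mx = 1.0158 → 1.016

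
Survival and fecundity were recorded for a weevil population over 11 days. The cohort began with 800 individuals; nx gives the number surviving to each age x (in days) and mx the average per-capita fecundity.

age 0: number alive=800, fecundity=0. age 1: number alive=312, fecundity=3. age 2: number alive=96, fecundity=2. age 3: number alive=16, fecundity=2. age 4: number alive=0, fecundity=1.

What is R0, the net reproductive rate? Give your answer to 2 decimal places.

lx = nx/n0 = nx/800: 1, 0.39, 0.12, 0.02, 0
lx·mx by age: 0, 1.17, 0.24, 0.04, 0
R0 = Σ lx·mx = 1.45 → 1.45

1.45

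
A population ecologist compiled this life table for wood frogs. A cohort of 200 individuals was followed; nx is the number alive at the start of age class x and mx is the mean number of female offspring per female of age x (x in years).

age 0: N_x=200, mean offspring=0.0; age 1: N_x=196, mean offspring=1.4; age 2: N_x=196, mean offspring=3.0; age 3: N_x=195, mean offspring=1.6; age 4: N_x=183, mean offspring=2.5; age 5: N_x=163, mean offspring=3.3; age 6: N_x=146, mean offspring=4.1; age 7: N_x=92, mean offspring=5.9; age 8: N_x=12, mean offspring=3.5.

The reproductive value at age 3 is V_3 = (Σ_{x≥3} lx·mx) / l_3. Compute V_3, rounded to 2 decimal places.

12.77

lx = nx/n0 = nx/200: 1, 0.98, 0.98, 0.975, 0.915, 0.815, 0.73, 0.46, 0.06
lx·mx for x ≥ 3: 1.56, 2.2875, 2.6895, 2.993, 2.714, 0.21 → sum = 12.454
V_3 = 12.454 / l_3 = 12.454 / 0.975 = 12.773333… → 12.77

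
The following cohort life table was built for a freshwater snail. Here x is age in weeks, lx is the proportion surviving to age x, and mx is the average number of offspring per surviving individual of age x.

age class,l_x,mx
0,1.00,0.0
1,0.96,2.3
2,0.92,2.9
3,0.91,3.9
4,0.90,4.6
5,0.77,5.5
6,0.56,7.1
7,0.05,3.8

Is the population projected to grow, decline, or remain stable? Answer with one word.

growing

R0 = Σ lx·mx = 0 + 2.208 + 2.668 + 3.549 + 4.14 + 4.235 + 3.976 + 0.19 = 20.966
R0 > 1, so the population is growing.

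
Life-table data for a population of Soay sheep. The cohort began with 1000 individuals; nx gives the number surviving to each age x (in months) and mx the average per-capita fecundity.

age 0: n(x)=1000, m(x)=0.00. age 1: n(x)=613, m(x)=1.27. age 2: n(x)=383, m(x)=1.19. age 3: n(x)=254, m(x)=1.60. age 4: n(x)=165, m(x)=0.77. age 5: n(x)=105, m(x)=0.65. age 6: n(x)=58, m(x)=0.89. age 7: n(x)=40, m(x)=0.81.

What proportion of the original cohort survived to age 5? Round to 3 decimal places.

l_5 = n_5/n_0 = 105/1000 = 0.105 → 0.105

0.105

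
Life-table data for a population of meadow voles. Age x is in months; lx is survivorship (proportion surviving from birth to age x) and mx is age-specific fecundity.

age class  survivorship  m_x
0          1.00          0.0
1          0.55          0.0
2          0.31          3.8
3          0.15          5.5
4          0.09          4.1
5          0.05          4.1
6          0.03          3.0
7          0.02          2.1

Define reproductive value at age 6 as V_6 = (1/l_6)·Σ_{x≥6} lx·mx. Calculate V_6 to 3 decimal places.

lx·mx for x ≥ 6: 0.09, 0.042 → sum = 0.132
V_6 = 0.132 / l_6 = 0.132 / 0.03 = 4.4 → 4.400

4.400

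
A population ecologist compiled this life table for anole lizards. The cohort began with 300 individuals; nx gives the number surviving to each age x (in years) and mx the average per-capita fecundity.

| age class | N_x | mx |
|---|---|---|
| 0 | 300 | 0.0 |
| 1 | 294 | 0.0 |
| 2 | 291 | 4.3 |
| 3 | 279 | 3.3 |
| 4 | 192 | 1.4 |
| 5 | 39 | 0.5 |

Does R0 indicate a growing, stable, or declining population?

growing

lx = nx/n0 = nx/300: 1, 0.98, 0.97, 0.93, 0.64, 0.13
R0 = Σ lx·mx = 0 + 0 + 4.171 + 3.069 + 0.896 + 0.065 = 8.201
R0 > 1, so the population is growing.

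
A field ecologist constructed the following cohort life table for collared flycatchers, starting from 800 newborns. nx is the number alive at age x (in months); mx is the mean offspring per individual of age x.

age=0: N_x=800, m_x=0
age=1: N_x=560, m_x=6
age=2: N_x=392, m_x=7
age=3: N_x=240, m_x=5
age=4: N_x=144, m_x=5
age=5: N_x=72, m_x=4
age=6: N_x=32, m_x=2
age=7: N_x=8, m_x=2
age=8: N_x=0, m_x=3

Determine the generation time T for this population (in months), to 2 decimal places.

lx = nx/n0 = nx/800: 1, 0.7, 0.49, 0.3, 0.18, 0.09, 0.04, 0.01, 0
lx·mx: 0, 4.2, 3.43, 1.5, 0.9, 0.36, 0.08, 0.02, 0 → R0 = 10.49
x·lx·mx: 0, 4.2, 6.86, 4.5, 3.6, 1.8, 0.48, 0.14, 0 → Σ = 21.58
T = 21.58 / 10.49 = 2.057197… → 2.06

2.06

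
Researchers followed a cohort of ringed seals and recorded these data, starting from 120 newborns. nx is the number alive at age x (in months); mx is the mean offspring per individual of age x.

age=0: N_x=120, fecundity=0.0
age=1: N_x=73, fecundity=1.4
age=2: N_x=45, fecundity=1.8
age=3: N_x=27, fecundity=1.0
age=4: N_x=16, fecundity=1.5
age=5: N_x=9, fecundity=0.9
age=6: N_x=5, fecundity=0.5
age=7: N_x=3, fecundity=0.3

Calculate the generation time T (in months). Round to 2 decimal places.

2.05

lx = nx/n0 = nx/120: 1, 0.60833…, 0.375, 0.225, 0.13333…, 0.075, 0.04167…, 0.025
lx·mx: 0, 0.851667…, 0.675, 0.225, 0.2…, 0.0675, 0.020833…, 0.0075 → R0 = 2.0475…
x·lx·mx: 0, 0.851667…, 1.35, 0.675, 0.8…, 0.3375, 0.125…, 0.0525 → Σ = 4.191667…
T = 4.191667… / 2.0475… = 2.047212… → 2.05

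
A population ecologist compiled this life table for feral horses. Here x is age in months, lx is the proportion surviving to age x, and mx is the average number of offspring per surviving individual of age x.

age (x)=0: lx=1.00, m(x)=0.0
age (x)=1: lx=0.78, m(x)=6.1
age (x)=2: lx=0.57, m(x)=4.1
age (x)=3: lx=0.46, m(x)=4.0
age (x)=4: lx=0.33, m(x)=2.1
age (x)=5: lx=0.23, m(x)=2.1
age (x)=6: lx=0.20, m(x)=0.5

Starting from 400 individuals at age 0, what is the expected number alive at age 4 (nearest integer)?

132

Expected survivors = N0 · l_4 = 400 × 0.33 = 132 → 132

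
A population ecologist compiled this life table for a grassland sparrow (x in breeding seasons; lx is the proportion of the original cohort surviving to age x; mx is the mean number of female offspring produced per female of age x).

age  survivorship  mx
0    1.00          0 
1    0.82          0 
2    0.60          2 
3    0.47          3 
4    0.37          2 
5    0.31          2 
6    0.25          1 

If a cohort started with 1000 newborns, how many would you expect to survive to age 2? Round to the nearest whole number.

Expected survivors = N0 · l_2 = 1000 × 0.60 = 600 → 600

600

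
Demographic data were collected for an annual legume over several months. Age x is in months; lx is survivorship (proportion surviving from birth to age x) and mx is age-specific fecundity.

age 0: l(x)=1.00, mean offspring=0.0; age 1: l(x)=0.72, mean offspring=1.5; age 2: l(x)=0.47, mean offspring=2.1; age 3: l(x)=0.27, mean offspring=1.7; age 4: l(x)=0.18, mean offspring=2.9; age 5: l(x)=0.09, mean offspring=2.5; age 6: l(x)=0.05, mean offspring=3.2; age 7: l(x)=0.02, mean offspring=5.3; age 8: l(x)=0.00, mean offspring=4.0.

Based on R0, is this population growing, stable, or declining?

growing

R0 = Σ lx·mx = 0 + 1.08 + 0.987 + 0.459 + 0.522 + 0.225 + 0.16 + 0.106 + 0 = 3.539
R0 > 1, so the population is growing.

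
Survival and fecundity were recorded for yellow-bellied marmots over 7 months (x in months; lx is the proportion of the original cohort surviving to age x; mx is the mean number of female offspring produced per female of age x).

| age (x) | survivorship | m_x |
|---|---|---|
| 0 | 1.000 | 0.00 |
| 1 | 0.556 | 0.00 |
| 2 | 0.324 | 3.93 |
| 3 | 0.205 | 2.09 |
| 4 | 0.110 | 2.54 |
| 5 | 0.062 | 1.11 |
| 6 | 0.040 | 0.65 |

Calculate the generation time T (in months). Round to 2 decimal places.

lx·mx: 0, 0, 1.27332, 0.42845, 0.2794, 0.06882, 0.026 → R0 = 2.07599
x·lx·mx: 0, 0, 2.54664, 1.28535, 1.1176, 0.3441, 0.156 → Σ = 5.44969
T = 5.44969 / 2.07599 = 2.625104… → 2.63

2.63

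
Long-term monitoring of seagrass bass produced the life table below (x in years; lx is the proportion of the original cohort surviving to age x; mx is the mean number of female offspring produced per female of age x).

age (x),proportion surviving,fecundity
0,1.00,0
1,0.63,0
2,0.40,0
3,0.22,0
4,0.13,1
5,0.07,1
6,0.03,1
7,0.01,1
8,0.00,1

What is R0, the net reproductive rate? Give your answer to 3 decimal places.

lx·mx by age: 0, 0, 0, 0, 0.13, 0.07, 0.03, 0.01, 0
R0 = Σ lx·mx = 0.24 → 0.240

0.240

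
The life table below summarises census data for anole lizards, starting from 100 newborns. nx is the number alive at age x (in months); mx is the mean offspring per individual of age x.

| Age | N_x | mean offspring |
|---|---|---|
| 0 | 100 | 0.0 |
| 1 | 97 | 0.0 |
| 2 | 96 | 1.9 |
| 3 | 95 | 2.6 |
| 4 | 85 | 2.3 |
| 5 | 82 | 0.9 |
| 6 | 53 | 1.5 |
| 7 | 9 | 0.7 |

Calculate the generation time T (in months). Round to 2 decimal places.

lx = nx/n0 = nx/100: 1, 0.97, 0.96, 0.95, 0.85, 0.82, 0.53, 0.09
lx·mx: 0, 0, 1.824, 2.47, 1.955, 0.738, 0.795, 0.063 → R0 = 7.845
x·lx·mx: 0, 0, 3.648, 7.41, 7.82, 3.69, 4.77, 0.441 → Σ = 27.779
T = 27.779 / 7.845 = 3.540982… → 3.54

3.54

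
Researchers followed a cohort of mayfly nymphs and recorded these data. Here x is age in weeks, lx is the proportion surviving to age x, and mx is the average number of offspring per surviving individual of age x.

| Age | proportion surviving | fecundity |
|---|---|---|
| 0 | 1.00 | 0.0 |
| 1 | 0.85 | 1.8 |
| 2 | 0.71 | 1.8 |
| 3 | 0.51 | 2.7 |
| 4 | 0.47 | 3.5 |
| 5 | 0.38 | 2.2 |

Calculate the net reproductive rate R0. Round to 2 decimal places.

lx·mx by age: 0, 1.53, 1.278, 1.377, 1.645, 0.836
R0 = Σ lx·mx = 6.666 → 6.67

6.67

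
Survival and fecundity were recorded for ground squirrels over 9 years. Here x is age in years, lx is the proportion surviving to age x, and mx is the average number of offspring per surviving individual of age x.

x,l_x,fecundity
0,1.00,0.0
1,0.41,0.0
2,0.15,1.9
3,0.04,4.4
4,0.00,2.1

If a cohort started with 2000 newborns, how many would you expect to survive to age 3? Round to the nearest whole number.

80

Expected survivors = N0 · l_3 = 2000 × 0.04 = 80 → 80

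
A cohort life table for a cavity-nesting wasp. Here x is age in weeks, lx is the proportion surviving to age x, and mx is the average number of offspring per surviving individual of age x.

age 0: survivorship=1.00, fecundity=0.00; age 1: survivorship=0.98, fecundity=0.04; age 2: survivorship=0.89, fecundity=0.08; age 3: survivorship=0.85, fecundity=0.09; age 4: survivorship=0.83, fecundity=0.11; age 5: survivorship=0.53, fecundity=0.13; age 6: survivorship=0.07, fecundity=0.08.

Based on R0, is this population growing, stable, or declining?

R0 = Σ lx·mx = 0 + 0.0392 + 0.0712 + 0.0765 + 0.0913 + 0.0689 + 0.0056 = 0.3527
R0 < 1, so the population is declining.

declining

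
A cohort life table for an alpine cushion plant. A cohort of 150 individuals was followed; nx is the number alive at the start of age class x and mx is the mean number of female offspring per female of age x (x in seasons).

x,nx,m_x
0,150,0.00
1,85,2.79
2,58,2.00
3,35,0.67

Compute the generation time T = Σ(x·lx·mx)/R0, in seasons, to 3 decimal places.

lx = nx/n0 = nx/150: 1, 0.56667…, 0.38667…, 0.23333…
lx·mx: 0, 1.581…, 0.773333…, 0.156333… → R0 = 2.510667…
x·lx·mx: 0, 1.581…, 1.546667…, 0.469… → Σ = 3.596667…
T = 3.596667… / 2.510667… = 1.432554… → 1.433

1.433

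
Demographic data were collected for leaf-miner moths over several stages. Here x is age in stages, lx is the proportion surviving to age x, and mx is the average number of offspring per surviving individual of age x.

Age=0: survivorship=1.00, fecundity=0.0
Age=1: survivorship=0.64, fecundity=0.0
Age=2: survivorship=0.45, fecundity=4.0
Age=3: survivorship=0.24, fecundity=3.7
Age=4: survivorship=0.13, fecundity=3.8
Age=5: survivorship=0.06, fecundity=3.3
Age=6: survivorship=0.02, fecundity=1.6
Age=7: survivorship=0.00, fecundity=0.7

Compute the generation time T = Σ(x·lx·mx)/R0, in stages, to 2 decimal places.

lx·mx: 0, 0, 1.8, 0.888, 0.494, 0.198, 0.032, 0 → R0 = 3.412
x·lx·mx: 0, 0, 3.6, 2.664, 1.976, 0.99, 0.192, 0 → Σ = 9.422
T = 9.422 / 3.412 = 2.76143… → 2.76

2.76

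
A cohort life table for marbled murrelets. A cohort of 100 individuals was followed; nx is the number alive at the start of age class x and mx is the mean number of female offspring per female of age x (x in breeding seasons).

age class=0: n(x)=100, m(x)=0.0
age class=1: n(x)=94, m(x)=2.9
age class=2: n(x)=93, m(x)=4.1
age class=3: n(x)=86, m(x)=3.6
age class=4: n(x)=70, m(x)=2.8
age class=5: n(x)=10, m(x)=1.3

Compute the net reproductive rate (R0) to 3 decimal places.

lx = nx/n0 = nx/100: 1, 0.94, 0.93, 0.86, 0.7, 0.1
lx·mx by age: 0, 2.726, 3.813, 3.096, 1.96, 0.13
R0 = Σ lx·mx = 11.725 → 11.725

11.725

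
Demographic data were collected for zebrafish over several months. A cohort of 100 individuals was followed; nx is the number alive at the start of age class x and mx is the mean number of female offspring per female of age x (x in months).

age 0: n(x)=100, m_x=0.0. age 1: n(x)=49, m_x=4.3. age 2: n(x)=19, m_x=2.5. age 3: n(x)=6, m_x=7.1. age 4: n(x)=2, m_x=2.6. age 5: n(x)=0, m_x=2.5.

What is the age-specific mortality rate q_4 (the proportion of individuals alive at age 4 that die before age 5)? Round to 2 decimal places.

1.00

lx = nx/n0 = nx/100: 1, 0.49, 0.19, 0.06, 0.02, 0
q_4 = (l_4 − l_5) / l_4 = (0.02 − 0) / 0.02
     = 0.02 / 0.02 = 1 → 1.00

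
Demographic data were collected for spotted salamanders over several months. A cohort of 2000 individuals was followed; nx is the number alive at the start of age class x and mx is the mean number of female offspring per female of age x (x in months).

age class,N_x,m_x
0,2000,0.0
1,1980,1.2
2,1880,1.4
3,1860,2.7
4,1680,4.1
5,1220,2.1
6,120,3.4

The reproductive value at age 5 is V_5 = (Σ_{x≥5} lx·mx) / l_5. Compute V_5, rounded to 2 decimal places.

lx = nx/n0 = nx/2000: 1, 0.99, 0.94, 0.93, 0.84, 0.61, 0.06
lx·mx for x ≥ 5: 1.281, 0.204 → sum = 1.485
V_5 = 1.485 / l_5 = 1.485 / 0.61 = 2.434426… → 2.43

2.43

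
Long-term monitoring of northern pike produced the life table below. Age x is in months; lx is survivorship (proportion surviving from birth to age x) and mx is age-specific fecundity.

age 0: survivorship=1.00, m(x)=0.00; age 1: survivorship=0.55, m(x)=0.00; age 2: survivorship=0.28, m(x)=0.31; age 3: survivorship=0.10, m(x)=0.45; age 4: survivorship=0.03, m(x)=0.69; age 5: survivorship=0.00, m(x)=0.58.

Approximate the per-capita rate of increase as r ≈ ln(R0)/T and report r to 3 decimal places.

R0 = Σ lx·mx = 0 + 0 + 0.0868 + 0.045 + 0.0207 + 0 = 0.1525
Σ x·lx·mx = 0.3914; T = 0.3914/0.1525 = 2.56656…
r ≈ ln(R0)/T = ln(0.1525)/2.56656… = -0.73273… → -0.733

-0.733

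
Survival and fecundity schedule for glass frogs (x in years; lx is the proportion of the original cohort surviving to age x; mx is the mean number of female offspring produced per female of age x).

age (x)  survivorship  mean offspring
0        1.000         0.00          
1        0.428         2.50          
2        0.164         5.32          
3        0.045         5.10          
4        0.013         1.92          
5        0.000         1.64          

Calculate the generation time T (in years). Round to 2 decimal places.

1.64

lx·mx: 0, 1.07, 0.87248, 0.2295, 0.02496, 0 → R0 = 2.19694
x·lx·mx: 0, 1.07, 1.74496, 0.6885, 0.09984, 0 → Σ = 3.6033
T = 3.6033 / 2.19694 = 1.640145… → 1.64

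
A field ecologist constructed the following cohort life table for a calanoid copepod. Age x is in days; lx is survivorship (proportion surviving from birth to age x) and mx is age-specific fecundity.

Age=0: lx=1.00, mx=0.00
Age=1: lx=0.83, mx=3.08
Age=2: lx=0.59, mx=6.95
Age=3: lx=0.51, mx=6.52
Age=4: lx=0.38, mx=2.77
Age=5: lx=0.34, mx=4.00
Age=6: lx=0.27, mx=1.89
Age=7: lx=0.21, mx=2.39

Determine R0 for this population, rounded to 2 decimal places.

lx·mx by age: 0, 2.5564, 4.1005, 3.3252, 1.0526, 1.36, 0.5103, 0.5019
R0 = Σ lx·mx = 13.4069 → 13.41

13.41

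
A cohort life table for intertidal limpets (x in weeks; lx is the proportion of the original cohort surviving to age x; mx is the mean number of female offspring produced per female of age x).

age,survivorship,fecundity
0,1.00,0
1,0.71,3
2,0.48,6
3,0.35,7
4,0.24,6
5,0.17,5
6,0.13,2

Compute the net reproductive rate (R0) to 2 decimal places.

10.01

lx·mx by age: 0, 2.13, 2.88, 2.45, 1.44, 0.85, 0.26
R0 = Σ lx·mx = 10.01 → 10.01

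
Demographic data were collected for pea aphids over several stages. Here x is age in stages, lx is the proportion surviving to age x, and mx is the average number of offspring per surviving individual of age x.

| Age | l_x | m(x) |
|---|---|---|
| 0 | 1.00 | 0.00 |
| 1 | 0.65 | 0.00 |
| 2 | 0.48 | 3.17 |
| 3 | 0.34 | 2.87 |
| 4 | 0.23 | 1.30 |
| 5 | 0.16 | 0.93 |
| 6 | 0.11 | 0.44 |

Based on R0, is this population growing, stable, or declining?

R0 = Σ lx·mx = 0 + 0 + 1.5216 + 0.9758 + 0.299 + 0.1488 + 0.0484 = 2.9936
R0 > 1, so the population is growing.

growing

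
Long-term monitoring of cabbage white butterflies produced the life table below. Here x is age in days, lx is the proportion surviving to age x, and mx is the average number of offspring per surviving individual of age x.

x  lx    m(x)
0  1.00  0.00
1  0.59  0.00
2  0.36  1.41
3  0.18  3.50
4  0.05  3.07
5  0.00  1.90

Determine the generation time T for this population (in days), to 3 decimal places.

2.726

lx·mx: 0, 0, 0.5076, 0.63, 0.1535, 0 → R0 = 1.2911
x·lx·mx: 0, 0, 1.0152, 1.89, 0.614, 0 → Σ = 3.5192
T = 3.5192 / 1.2911 = 2.725738… → 2.726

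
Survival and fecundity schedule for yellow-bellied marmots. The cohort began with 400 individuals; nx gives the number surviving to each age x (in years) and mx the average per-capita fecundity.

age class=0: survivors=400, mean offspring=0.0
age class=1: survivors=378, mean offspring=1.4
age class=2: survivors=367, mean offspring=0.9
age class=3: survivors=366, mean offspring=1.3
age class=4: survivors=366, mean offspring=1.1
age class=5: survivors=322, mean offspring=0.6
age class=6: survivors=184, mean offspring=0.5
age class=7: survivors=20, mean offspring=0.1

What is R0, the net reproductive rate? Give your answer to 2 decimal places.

5.06

lx = nx/n0 = nx/400: 1, 0.945, 0.9175, 0.915, 0.915, 0.805, 0.46, 0.05
lx·mx by age: 0, 1.323, 0.82575, 1.1895, 1.0065, 0.483, 0.23, 0.005
R0 = Σ lx·mx = 5.06275 → 5.06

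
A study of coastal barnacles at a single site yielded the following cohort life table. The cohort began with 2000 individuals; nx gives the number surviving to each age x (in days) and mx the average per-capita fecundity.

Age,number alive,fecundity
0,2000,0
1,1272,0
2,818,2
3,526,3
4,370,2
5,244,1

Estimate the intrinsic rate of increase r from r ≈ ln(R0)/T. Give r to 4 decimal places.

0.2554

lx = nx/n0 = nx/2000: 1, 0.636, 0.409, 0.263, 0.185, 0.122
R0 = Σ lx·mx = 0 + 0 + 0.818 + 0.789 + 0.37 + 0.122 = 2.099
Σ x·lx·mx = 6.093; T = 6.093/2.099 = 2.90281…
r ≈ ln(R0)/T = ln(2.099)/2.90281… = 0.255429… → 0.2554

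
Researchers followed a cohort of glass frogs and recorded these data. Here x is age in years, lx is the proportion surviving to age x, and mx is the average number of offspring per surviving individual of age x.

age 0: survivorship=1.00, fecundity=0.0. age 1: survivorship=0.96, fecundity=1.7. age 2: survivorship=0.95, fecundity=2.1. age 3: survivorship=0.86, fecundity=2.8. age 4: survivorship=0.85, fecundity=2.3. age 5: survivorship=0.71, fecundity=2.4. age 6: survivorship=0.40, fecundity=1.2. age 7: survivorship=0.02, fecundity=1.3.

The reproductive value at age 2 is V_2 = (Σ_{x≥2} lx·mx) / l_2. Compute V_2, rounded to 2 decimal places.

lx·mx for x ≥ 2: 1.995, 2.408, 1.955, 1.704, 0.48, 0.026 → sum = 8.568
V_2 = 8.568 / l_2 = 8.568 / 0.95 = 9.018947… → 9.02

9.02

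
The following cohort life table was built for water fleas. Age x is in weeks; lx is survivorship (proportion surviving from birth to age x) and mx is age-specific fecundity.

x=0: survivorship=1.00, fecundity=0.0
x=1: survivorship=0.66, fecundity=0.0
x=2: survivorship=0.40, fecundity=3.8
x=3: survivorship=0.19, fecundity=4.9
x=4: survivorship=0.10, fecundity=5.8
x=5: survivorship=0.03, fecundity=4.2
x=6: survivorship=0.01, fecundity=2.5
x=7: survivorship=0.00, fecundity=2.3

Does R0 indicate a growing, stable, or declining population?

growing

R0 = Σ lx·mx = 0 + 0 + 1.52 + 0.931 + 0.58 + 0.126 + 0.025 + 0 = 3.182
R0 > 1, so the population is growing.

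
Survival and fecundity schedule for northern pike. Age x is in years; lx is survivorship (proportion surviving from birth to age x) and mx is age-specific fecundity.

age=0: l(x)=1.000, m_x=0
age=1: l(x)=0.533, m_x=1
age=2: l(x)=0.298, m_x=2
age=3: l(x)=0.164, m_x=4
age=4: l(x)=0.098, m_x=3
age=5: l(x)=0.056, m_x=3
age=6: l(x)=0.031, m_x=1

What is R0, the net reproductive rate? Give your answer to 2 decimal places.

lx·mx by age: 0, 0.533, 0.596, 0.656, 0.294, 0.168, 0.031
R0 = Σ lx·mx = 2.278 → 2.28

2.28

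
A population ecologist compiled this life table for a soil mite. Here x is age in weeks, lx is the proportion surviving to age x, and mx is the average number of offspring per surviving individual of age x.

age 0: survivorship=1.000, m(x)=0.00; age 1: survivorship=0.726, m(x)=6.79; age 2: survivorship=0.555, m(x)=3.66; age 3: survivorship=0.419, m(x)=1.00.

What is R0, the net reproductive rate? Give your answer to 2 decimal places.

7.38

lx·mx by age: 0, 4.92954, 2.0313, 0.419
R0 = Σ lx·mx = 7.37984 → 7.38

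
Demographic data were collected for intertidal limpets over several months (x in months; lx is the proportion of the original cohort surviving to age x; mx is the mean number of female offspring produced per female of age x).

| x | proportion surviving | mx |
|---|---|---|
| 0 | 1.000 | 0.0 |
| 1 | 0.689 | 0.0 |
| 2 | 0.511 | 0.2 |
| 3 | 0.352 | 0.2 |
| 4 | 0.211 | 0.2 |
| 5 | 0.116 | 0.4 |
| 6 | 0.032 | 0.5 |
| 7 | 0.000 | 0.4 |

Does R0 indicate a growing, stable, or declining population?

R0 = Σ lx·mx = 0 + 0 + 0.1022 + 0.0704 + 0.0422 + 0.0464 + 0.016 + 0 = 0.2772
R0 < 1, so the population is declining.

declining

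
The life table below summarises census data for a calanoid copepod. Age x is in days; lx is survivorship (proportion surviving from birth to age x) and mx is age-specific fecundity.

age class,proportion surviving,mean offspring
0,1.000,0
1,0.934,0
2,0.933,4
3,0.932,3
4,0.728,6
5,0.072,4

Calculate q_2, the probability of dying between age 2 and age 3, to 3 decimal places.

q_2 = (l_2 − l_3) / l_2 = (0.933 − 0.932) / 0.933
     = 0.001 / 0.933 = 0.001072… → 0.001

0.001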